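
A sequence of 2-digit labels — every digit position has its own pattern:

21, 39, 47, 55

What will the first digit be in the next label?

6

First digit: +1 each step, mod 10; 2, 3, 4, 5 → 6.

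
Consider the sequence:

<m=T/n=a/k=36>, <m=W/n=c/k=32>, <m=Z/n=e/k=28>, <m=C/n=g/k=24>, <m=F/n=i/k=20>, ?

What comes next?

<m=I/n=k/k=16>

M: letters move forward 3 places in the alphabet, wrapping Z→A; T, W, Z, C, F → I.
N: letters move forward 2 places in the alphabet, so a, c, e, g, i → k.
K: 36, 32, 28, 24, 20 → 16 (−4 each step).
Putting it together: <m=I/n=k/k=16>.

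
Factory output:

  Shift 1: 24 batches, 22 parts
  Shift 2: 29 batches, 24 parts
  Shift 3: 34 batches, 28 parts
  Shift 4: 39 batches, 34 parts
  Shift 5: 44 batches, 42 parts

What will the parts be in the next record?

52

Parts: 22, 24, 28, 34, 42 → 52 (differences are 2, 4, 6, … (increasing by 2 each time)).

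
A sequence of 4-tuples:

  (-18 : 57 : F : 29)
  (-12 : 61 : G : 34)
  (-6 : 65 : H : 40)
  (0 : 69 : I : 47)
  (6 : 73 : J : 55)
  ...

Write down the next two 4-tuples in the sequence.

First slot — +6 each step: -18, -12, -6, 0, 6 → 12 → 18.
Second slot: 57, 61, 65, 69, 73 → 77 → 81 (+4 each step).
For the letter, letters move forward 1 place in the alphabet: F, G, H, I, J → K → L.
Fourth slot goes 29, 34, 40, 47, 55 → 64 → 74 (differences are 5, 6, 7, … (increasing by 1 each time)).
So the next two 4-tuples are (12 : 77 : K : 64) and (18 : 81 : L : 74).

(12 : 77 : K : 64), (18 : 81 : L : 74)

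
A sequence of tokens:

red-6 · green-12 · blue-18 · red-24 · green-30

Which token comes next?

Colour: red, green, blue, red, green → blue (repeats red → green → blue).
Second component — +6 each step: 6, 12, 18, 24, 30 → 36.
Combining the parts gives blue-36.

blue-36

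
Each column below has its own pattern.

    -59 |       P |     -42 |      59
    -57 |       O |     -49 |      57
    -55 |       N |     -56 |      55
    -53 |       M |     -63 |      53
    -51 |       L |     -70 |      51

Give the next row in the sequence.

First component: +2 each step, so -59, -57, -55, -53, -51 → -49.
Letter: P, O, N, M, L → K (letters move back 1 place in the alphabet).
Third component — −7 each step: -42, -49, -56, -63, -70 → -77.
Fourth component goes 59, 57, 55, 53, 51 → 49 (always the negative of the first component).
So the next row is -49  K  -77  49.

-49  K  -77  49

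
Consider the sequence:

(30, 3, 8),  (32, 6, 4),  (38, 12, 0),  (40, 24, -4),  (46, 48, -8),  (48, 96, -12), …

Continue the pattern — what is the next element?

First part goes 30, 32, 38, 40, 46, 48 → 54 (alternating steps +2, +6, +2, +6, …).
For the second part, ×2 each step: 3, 6, 12, 24, 48, 96 → 192.
Third part: 8, 4, 0, -4, -8, -12 → -16 (−4 each step).
Combining the parts gives (54, 192, -16).

(54, 192, -16)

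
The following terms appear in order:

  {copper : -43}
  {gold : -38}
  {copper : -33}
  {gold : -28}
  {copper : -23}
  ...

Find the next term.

Metal goes copper, gold, copper, gold, copper → gold (alternates copper ↔ gold).
For the second entry, +5 each step: -43, -38, -33, -28, -23 → -18.
Putting it together: {gold : -18}.

{gold : -18}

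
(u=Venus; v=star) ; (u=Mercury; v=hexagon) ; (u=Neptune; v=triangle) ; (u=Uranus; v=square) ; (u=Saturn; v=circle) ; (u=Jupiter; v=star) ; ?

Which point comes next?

(u=Mars; v=hexagon)

U: Venus, Mercury, Neptune, Uranus, Saturn, Jupiter → Mars (runs backward through the planets Mercury→Neptune).
For the v, repeats star → hexagon → triangle → square → circle: star, hexagon, triangle, square, circle, star → hexagon.
Combining the parts gives (u=Mars; v=hexagon).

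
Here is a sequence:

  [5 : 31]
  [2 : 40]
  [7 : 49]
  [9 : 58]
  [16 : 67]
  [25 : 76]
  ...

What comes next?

First slot: each term is the sum of the two before it, so 5, 2, 7, 9, 16, 25 → 41.
Second slot — +9 each step: 31, 40, 49, 58, 67, 76 → 85.
So the next point is [41 : 85].

[41 : 85]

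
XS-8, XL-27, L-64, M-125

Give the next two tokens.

S-216 then XS-343

Size: runs backward through clothing sizes XS→XL; XS, XL, L, M → S → XS.
Second component: 8, 27, 64, 125 → 216 → 343 (perfect cubes: 2³, 3³, 4³, …).
Putting the parts together: S-216 and then XS-343.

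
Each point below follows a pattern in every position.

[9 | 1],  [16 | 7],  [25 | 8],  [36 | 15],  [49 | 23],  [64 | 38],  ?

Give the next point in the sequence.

First slot: perfect squares: 3², 4², 5², …; 9, 16, 25, 36, 49, 64 → 81.
Second slot goes 1, 7, 8, 15, 23, 38 → 61 (each term is the sum of the two before it).
Putting it together: [81 | 61].

[81 | 61]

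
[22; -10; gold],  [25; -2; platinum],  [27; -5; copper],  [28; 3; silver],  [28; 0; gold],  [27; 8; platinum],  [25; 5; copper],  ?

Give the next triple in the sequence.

[22; 13; silver]

First coordinate: differences are 3, 2, 1, … (decreasing by 1 each time), so 22, 25, 27, 28, 28, 27, 25 → 22.
Second coordinate: alternating steps +8, −3, +8, −3, …, so -10, -2, -5, 3, 0, 8, 5 → 13.
Metal: repeats gold → platinum → copper → silver; gold, platinum, copper, silver, gold, platinum, copper → silver.
So the next triple is [22; 13; silver].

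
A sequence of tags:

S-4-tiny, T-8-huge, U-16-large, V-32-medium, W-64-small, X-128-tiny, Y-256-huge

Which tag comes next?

Letter: letters move forward 1 place in the alphabet, so S, T, U, V, W, X, Y → Z.
Second component — ×2 each step: 4, 8, 16, 32, 64, 128, 256 → 512.
Size: repeats tiny → huge → large → medium → small; tiny, huge, large, medium, small, tiny, huge → large.
Combining the parts gives Z-512-large.

Z-512-large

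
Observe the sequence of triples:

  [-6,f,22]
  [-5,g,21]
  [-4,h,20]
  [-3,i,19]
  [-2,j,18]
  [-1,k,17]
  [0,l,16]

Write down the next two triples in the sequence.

First value: +1 each step, so -6, -5, -4, -3, -2, -1, 0 → 1 → 2.
Letter goes f, g, h, i, j, k, l → m → n (letters move forward 1 place in the alphabet).
Third value goes 22, 21, 20, 19, 18, 17, 16 → 15 → 14 (together with the first value always sums to 16).
Putting the parts together: [1,m,15] and then [2,n,14].

[1,m,15], [2,n,14]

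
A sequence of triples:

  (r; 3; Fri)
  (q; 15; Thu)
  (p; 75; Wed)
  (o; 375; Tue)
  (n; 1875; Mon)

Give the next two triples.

Letter: letters move back 1 place in the alphabet; r, q, p, o, n → m → l.
Second slot: ×5 each step; 3, 15, 75, 375, 1875 → 9375 → 46875.
Day: Fri, Thu, Wed, Tue, Mon → Sun → Sat (runs backward through the weekdays Mon→Sun).
Putting the parts together: (m; 9375; Sun) and then (l; 46875; Sat).

(m; 9375; Sun), (l; 46875; Sat)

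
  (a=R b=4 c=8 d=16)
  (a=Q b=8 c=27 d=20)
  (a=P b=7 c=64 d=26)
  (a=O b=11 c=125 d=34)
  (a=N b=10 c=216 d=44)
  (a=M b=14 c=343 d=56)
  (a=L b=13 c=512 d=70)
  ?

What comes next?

(a=K b=17 c=729 d=86)

A goes R, Q, P, O, N, M, L → K (letters move back 1 place in the alphabet).
For the b, alternating steps +4, −1, +4, −1, …: 4, 8, 7, 11, 10, 14, 13 → 17.
C: perfect cubes: 2³, 3³, 4³, …; 8, 27, 64, 125, 216, 343, 512 → 729.
For the d, differences are 4, 6, 8, … (increasing by 2 each time): 16, 20, 26, 34, 44, 56, 70 → 86.
So the next tuple is (a=K b=17 c=729 d=86).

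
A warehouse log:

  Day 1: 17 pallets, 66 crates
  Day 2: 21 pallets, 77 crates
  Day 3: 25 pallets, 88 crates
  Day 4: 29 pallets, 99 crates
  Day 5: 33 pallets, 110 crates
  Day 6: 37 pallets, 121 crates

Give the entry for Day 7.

Pallets goes 17, 21, 25, 29, 33, 37 → 41 (+4 each step).
Crates — +11 each step: 66, 77, 88, 99, 110, 121 → 132.
Putting it together: 41 pallets, 132 crates.

41 pallets, 132 crates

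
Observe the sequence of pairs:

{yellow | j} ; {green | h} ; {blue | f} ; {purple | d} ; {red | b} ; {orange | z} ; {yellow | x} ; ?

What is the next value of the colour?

Colour — repeats yellow → green → blue → purple → red → orange: yellow, green, blue, purple, red, orange, yellow → green.
Letter goes j, h, f, d, b, z, x → v (letters move back 2 places in the alphabet, wrapping A→Z).

green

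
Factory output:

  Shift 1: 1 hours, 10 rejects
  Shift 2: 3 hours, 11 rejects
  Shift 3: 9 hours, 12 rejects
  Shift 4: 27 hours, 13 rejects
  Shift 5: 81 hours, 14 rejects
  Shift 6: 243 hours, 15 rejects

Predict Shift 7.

Hours: ×3 each step, so 1, 3, 9, 27, 81, 243 → 729.
For the rejects, +1 each step: 10, 11, 12, 13, 14, 15 → 16.
Combining the parts gives 729 hours, 16 rejects.

729 hours, 16 rejects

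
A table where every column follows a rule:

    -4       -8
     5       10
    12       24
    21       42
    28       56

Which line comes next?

First component: alternating steps +9, +7, +9, +7, …; -4, 5, 12, 21, 28 → 37.
Second component — always 2 × the first component: -8, 10, 24, 42, 56 → 74.
Combining the parts gives 37  74.

37  74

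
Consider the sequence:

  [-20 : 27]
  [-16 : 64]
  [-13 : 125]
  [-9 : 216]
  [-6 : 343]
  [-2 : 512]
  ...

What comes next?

[1 : 729]

First part goes -20, -16, -13, -9, -6, -2 → 1 (alternating steps +4, +3, +4, +3, …).
Second part: perfect cubes: 3³, 4³, 5³, …, so 27, 64, 125, 216, 343, 512 → 729.
So the next term is [1 : 729].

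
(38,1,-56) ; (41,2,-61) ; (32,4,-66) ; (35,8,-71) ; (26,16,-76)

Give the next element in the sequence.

(29,32,-81)

First component: alternating steps +3, −9, +3, −9, …; 38, 41, 32, 35, 26 → 29.
Second component: ×2 each step; 1, 2, 4, 8, 16 → 32.
Third component: −5 each step; -56, -61, -66, -71, -76 → -81.
Putting it together: (29,32,-81).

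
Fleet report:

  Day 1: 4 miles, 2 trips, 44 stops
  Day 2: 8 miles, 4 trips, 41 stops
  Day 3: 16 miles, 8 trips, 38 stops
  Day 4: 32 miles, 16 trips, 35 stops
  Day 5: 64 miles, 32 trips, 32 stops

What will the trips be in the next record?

64

Trips: 2, 4, 8, 16, 32 → 64 (×2 each step).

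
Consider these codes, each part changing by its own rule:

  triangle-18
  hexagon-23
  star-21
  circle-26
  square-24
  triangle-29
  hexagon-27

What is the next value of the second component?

Second component: 18, 23, 21, 26, 24, 29, 27 → 32 (alternating steps +5, −2, +5, −2, …).

32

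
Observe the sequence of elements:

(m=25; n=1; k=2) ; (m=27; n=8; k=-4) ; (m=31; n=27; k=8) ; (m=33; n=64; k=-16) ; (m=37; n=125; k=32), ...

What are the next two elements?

(m=39; n=216; k=-64), (m=43; n=343; k=128)

M — alternating steps +2, +4, +2, +4, …: 25, 27, 31, 33, 37 → 39 → 43.
N: perfect cubes: 1³, 2³, 3³, …; 1, 8, 27, 64, 125 → 216 → 343.
K — ×(-2) each step: 2, -4, 8, -16, 32 → -64 → 128.
Putting the parts together: (m=39; n=216; k=-64) and then (m=43; n=343; k=128).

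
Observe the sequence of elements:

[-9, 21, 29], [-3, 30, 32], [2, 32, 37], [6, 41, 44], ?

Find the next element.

[9, 43, 53]

First component: -9, -3, 2, 6 → 9 (differences are 6, 5, 4, … (decreasing by 1 each time)).
For the second component, alternating steps +9, +2, +9, +2, …: 21, 30, 32, 41 → 43.
For the third component, differences are 3, 5, 7, … (increasing by 2 each time): 29, 32, 37, 44 → 53.
Combining the parts gives [9, 43, 53].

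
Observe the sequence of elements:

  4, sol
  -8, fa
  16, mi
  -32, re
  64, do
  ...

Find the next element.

-128, ti

For the first value, ×(-2) each step: 4, -8, 16, -32, 64 → -128.
Note: runs backward through the solfège scale do→ti; sol, fa, mi, re, do → ti.
So the next element is -128, ti.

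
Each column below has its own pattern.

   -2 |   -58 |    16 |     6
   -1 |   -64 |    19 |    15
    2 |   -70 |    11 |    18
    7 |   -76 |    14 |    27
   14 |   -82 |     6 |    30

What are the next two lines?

23  -88  9  39; 34  -94  1  42

First component: differences are 1, 3, 5, … (increasing by 2 each time); -2, -1, 2, 7, 14 → 23 → 34.
Second component: −6 each step, so -58, -64, -70, -76, -82 → -88 → -94.
Third component — alternating steps +3, −8, +3, −8, …: 16, 19, 11, 14, 6 → 9 → 1.
Fourth component: alternating steps +9, +3, +9, +3, …, so 6, 15, 18, 27, 30 → 39 → 42.
So the next two lines are 23  -88  9  39 and 34  -94  1  42.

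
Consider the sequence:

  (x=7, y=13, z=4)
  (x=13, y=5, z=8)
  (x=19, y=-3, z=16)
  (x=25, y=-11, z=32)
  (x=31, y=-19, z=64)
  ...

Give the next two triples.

(x=37, y=-27, z=128), (x=43, y=-35, z=256)

For the x, +6 each step: 7, 13, 19, 25, 31 → 37 → 43.
Y: −8 each step, so 13, 5, -3, -11, -19 → -27 → -35.
Z: ×2 each step, so 4, 8, 16, 32, 64 → 128 → 256.
So the next two triples are (x=37, y=-27, z=128) and (x=43, y=-35, z=256).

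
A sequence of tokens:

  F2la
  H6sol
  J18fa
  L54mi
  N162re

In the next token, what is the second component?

Second component: ×3 each step; 2, 6, 18, 54, 162 → 486.

486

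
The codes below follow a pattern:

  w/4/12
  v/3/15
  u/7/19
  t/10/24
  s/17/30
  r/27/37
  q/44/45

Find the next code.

Letter — letters move back 1 place in the alphabet: w, v, u, t, s, r, q → p.
Second component: each term is the sum of the two before it, so 4, 3, 7, 10, 17, 27, 44 → 71.
Third component: 12, 15, 19, 24, 30, 37, 45 → 54 (differences are 3, 4, 5, … (increasing by 1 each time)).
Putting it together: p/71/54.

p/71/54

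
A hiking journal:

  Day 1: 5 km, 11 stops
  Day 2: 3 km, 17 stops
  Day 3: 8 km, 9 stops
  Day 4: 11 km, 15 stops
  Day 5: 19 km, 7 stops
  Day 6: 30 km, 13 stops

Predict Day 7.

49 km, 5 stops

For the km, each term is the sum of the two before it: 5, 3, 8, 11, 19, 30 → 49.
Stops — alternating steps +6, −8, +6, −8, …: 11, 17, 9, 15, 7, 13 → 5.
So the next record is 49 km, 5 stops.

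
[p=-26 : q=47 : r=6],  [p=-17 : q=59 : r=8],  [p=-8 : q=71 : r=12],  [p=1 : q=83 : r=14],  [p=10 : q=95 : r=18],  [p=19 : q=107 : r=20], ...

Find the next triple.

[p=28 : q=119 : r=24]

P goes -26, -17, -8, 1, 10, 19 → 28 (+9 each step).
Q — +12 each step: 47, 59, 71, 83, 95, 107 → 119.
R: 6, 8, 12, 14, 18, 20 → 24 (alternating steps +2, +4, +2, +4, …).
So the next triple is [p=28 : q=119 : r=24].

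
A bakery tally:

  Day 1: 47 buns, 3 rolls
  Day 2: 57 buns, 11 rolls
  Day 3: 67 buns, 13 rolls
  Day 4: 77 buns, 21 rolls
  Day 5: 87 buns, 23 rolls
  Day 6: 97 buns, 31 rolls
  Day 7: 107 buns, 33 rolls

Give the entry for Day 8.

Buns: +10 each step; 47, 57, 67, 77, 87, 97, 107 → 117.
Rolls: 3, 11, 13, 21, 23, 31, 33 → 41 (alternating steps +8, +2, +8, +2, …).
So the next line is 117 buns, 41 rolls.

117 buns, 41 rolls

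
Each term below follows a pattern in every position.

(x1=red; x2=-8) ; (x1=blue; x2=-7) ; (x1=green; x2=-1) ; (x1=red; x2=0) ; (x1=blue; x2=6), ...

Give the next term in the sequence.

(x1=green; x2=7)

For the x1, repeats red → blue → green: red, blue, green, red, blue → green.
For the x2, alternating steps +1, +6, +1, +6, …: -8, -7, -1, 0, 6 → 7.
Combining the parts gives (x1=green; x2=7).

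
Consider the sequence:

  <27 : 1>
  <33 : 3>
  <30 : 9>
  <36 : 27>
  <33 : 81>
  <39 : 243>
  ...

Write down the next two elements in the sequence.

<36 : 729>, <42 : 2187>

First part: 27, 33, 30, 36, 33, 39 → 36 → 42 (alternating steps +6, −3, +6, −3, …).
For the second part, ×3 each step: 1, 3, 9, 27, 81, 243 → 729 → 2187.
So the next two elements are <36 : 729> and <42 : 2187>.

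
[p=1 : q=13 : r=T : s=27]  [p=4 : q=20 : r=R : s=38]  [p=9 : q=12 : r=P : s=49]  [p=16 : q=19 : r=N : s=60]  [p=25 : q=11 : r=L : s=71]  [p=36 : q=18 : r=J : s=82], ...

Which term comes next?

[p=49 : q=10 : r=H : s=93]

P goes 1, 4, 9, 16, 25, 36 → 49 (perfect squares: 1², 2², 3², …).
Q — alternating steps +7, −8, +7, −8, …: 13, 20, 12, 19, 11, 18 → 10.
R: letters move back 2 places in the alphabet; T, R, P, N, L, J → H.
S goes 27, 38, 49, 60, 71, 82 → 93 (+11 each step).
So the next term is [p=49 : q=10 : r=H : s=93].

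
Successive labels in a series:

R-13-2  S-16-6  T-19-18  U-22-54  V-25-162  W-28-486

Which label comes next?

Letter: letters move forward 1 place in the alphabet; R, S, T, U, V, W → X.
Second component — +3 each step: 13, 16, 19, 22, 25, 28 → 31.
Third component: ×3 each step, so 2, 6, 18, 54, 162, 486 → 1458.
Putting it together: X-31-1458.

X-31-1458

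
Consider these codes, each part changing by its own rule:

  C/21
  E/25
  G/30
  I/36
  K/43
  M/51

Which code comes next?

For the letter, letters move forward 2 places in the alphabet: C, E, G, I, K, M → O.
Second component goes 21, 25, 30, 36, 43, 51 → 60 (differences are 4, 5, 6, … (increasing by 1 each time)).
Putting it together: O/60.

O/60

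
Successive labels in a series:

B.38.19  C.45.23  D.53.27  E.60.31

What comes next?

Letter: letters move forward 1 place in the alphabet; B, C, D, E → F.
Second component: alternating steps +7, +8, +7, +8, …; 38, 45, 53, 60 → 68.
For the third component, +4 each step: 19, 23, 27, 31 → 35.
Putting it together: F.68.35.

F.68.35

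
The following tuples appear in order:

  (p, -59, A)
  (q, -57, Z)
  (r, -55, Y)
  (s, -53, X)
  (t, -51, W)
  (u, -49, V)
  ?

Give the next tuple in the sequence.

(v, -47, U)

First letter: letters move forward 1 place in the alphabet, so p, q, r, s, t, u → v.
Second value goes -59, -57, -55, -53, -51, -49 → -47 (+2 each step).
Second letter: A, Z, Y, X, W, V → U (letters move back 1 place in the alphabet, wrapping A→Z).
So the next tuple is (v, -47, U).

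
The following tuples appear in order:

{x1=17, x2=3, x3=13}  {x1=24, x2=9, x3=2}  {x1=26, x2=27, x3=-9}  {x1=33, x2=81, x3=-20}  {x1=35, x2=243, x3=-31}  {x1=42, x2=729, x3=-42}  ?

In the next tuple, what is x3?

-53

X3 — −11 each step: 13, 2, -9, -20, -31, -42 → -53.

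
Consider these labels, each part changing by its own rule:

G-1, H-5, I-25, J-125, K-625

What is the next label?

Letter goes G, H, I, J, K → L (letters move forward 1 place in the alphabet).
Second component goes 1, 5, 25, 125, 625 → 3125 (×5 each step).
So the next label is L-3125.

L-3125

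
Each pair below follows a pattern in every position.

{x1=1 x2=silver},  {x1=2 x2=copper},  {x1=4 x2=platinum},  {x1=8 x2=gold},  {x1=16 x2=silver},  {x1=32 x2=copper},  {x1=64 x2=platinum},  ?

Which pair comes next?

X1: 1, 2, 4, 8, 16, 32, 64 → 128 (×2 each step).
X2: repeats silver → copper → platinum → gold; silver, copper, platinum, gold, silver, copper, platinum → gold.
So the next pair is {x1=128 x2=gold}.

{x1=128 x2=gold}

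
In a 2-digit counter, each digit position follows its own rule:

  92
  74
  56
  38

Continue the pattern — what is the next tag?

First digit: −2 each step, mod 10, so 9, 7, 5, 3 → 1.
Second digit: +2 each step, mod 10; 2, 4, 6, 8 → 0.
Putting it together: 10.

10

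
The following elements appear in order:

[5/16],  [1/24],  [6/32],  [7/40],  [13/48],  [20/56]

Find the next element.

[33/64]

First entry: each term is the sum of the two before it; 5, 1, 6, 7, 13, 20 → 33.
Second entry — +8 each step: 16, 24, 32, 40, 48, 56 → 64.
So the next element is [33/64].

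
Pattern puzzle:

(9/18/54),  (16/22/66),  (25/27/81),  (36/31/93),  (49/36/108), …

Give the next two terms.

(64/40/120), (81/45/135)

First slot goes 9, 16, 25, 36, 49 → 64 → 81 (perfect squares: 3², 4², 5², …).
Second slot: alternating steps +4, +5, +4, +5, …, so 18, 22, 27, 31, 36 → 40 → 45.
Third slot: always 3 × the second slot, so 54, 66, 81, 93, 108 → 120 → 135.
Putting the parts together: (64/40/120) and then (81/45/135).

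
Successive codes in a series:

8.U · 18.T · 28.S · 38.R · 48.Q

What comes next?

First component: 8, 18, 28, 38, 48 → 58 (+10 each step).
Letter: letters move back 1 place in the alphabet, so U, T, S, R, Q → P.
Combining the parts gives 58.P.

58.P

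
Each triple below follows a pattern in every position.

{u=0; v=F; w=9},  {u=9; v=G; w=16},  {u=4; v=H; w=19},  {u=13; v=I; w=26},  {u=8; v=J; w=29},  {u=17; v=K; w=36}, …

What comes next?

{u=12; v=L; w=39}

U: 0, 9, 4, 13, 8, 17 → 12 (alternating steps +9, −5, +9, −5, …).
V: letters move forward 1 place in the alphabet, so F, G, H, I, J, K → L.
W — alternating steps +7, +3, +7, +3, …: 9, 16, 19, 26, 29, 36 → 39.
Combining the parts gives {u=12; v=L; w=39}.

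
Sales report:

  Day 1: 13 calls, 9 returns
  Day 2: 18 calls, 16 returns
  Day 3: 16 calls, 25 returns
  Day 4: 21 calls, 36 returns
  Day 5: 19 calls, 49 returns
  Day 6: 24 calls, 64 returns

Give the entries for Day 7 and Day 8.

22 calls, 81 returns; 27 calls, 100 returns

Calls: 13, 18, 16, 21, 19, 24 → 22 → 27 (alternating steps +5, −2, +5, −2, …).
Returns goes 9, 16, 25, 36, 49, 64 → 81 → 100 (perfect squares: 3², 4², 5², …).
Putting the parts together: 22 calls, 81 returns and then 27 calls, 100 returns.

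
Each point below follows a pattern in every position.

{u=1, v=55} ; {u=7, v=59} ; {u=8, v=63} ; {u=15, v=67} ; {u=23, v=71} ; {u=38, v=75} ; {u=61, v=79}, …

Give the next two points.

For the u, each term is the sum of the two before it: 1, 7, 8, 15, 23, 38, 61 → 99 → 160.
V: 55, 59, 63, 67, 71, 75, 79 → 83 → 87 (+4 each step).
So the next two points are {u=99, v=83} and {u=160, v=87}.

{u=99, v=83}, {u=160, v=87}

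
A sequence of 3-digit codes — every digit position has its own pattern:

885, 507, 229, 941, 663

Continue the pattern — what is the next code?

First digit: 8, 5, 2, 9, 6 → 3 (−3 each step, mod 10).
Second digit — +2 each step, mod 10: 8, 0, 2, 4, 6 → 8.
Third digit: +2 each step, mod 10, so 5, 7, 9, 1, 3 → 5.
Putting it together: 385.

385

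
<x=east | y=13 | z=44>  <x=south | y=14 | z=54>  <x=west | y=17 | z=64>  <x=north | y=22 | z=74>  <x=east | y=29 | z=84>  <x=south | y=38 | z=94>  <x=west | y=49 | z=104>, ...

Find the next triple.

X goes east, south, west, north, east, south, west → north (repeats east → south → west → north).
Y: 13, 14, 17, 22, 29, 38, 49 → 62 (differences are 1, 3, 5, … (increasing by 2 each time)).
For the z, +10 each step: 44, 54, 64, 74, 84, 94, 104 → 114.
Putting it together: <x=north | y=62 | z=114>.

<x=north | y=62 | z=114>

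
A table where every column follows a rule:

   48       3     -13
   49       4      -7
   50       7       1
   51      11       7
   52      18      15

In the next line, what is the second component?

29

Second component: each term is the sum of the two before it; 3, 4, 7, 11, 18 → 29.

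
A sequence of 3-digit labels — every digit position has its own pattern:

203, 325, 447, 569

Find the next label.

First digit: +1 each step, mod 10, so 2, 3, 4, 5 → 6.
For the second digit, +2 each step, mod 10: 0, 2, 4, 6 → 8.
Third digit goes 3, 5, 7, 9 → 1 (+2 each step, mod 10).
Combining the parts gives 681.

681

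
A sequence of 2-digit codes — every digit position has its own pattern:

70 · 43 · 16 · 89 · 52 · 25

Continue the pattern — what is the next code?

98

For the first digit, −3 each step, mod 10: 7, 4, 1, 8, 5, 2 → 9.
Second digit — +3 each step, mod 10: 0, 3, 6, 9, 2, 5 → 8.
So the next code is 98.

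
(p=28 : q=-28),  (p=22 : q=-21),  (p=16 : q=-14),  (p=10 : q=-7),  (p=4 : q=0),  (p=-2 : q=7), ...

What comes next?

(p=-8 : q=14)

For the p, −6 each step: 28, 22, 16, 10, 4, -2 → -8.
Q goes -28, -21, -14, -7, 0, 7 → 14 (+7 each step).
Combining the parts gives (p=-8 : q=14).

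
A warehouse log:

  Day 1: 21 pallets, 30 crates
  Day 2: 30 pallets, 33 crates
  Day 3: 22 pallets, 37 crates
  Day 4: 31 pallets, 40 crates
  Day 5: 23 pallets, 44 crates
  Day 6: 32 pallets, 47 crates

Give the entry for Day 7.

24 pallets, 51 crates

Pallets: alternating steps +9, −8, +9, −8, …; 21, 30, 22, 31, 23, 32 → 24.
Crates: 30, 33, 37, 40, 44, 47 → 51 (alternating steps +3, +4, +3, +4, …).
Combining the parts gives 24 pallets, 51 crates.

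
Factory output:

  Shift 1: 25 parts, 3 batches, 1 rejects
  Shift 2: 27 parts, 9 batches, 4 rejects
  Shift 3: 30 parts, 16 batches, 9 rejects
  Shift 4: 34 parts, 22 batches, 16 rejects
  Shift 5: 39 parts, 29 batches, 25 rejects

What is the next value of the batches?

Parts goes 25, 27, 30, 34, 39 → 45 (differences are 2, 3, 4, … (increasing by 1 each time)).
Batches — alternating steps +6, +7, +6, +7, …: 3, 9, 16, 22, 29 → 35.
Rejects: perfect squares: 1², 2², 3², …; 1, 4, 9, 16, 25 → 36.

35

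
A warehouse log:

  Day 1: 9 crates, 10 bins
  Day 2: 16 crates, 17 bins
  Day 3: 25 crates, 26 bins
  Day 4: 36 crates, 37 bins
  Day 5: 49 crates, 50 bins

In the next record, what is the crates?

64

For the crates, perfect squares: 3², 4², 5², …: 9, 16, 25, 36, 49 → 64.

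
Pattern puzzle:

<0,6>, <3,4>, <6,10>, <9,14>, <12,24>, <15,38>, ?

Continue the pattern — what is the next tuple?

<18,62>

For the first component, +3 each step: 0, 3, 6, 9, 12, 15 → 18.
Second component — each term is the sum of the two before it: 6, 4, 10, 14, 24, 38 → 62.
Putting it together: <18,62>.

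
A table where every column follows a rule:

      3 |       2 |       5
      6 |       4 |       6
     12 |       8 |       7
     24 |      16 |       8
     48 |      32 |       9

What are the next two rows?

96  64  10; 192  128  11

First component goes 3, 6, 12, 24, 48 → 96 → 192 (×2 each step).
Second component: ×2 each step, so 2, 4, 8, 16, 32 → 64 → 128.
Third component: +1 each step, so 5, 6, 7, 8, 9 → 10 → 11.
Putting the parts together: 96  64  10 and then 192  128  11.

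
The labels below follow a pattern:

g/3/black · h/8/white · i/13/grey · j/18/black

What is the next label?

Letter: letters move forward 1 place in the alphabet; g, h, i, j → k.
Second component: +5 each step; 3, 8, 13, 18 → 23.
For the shade, repeats black → white → grey: black, white, grey, black → white.
Putting it together: k/23/white.

k/23/white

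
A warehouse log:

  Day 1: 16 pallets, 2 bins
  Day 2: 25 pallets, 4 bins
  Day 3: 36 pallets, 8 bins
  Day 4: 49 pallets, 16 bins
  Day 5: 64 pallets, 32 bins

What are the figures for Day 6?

Pallets: 16, 25, 36, 49, 64 → 81 (perfect squares: 4², 5², 6², …).
Bins: 2, 4, 8, 16, 32 → 64 (×2 each step).
Combining the parts gives 81 pallets, 64 bins.

81 pallets, 64 bins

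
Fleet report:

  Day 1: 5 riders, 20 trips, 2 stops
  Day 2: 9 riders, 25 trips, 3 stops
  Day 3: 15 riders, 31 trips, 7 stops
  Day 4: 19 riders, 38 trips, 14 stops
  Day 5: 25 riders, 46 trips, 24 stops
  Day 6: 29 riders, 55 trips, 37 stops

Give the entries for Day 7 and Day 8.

35 riders, 65 trips, 53 stops; 39 riders, 76 trips, 72 stops

Riders — alternating steps +4, +6, +4, +6, …: 5, 9, 15, 19, 25, 29 → 35 → 39.
For the trips, differences are 5, 6, 7, … (increasing by 1 each time): 20, 25, 31, 38, 46, 55 → 65 → 76.
Stops goes 2, 3, 7, 14, 24, 37 → 53 → 72 (differences are 1, 4, 7, … (increasing by 3 each time)).
Putting the parts together: 35 riders, 65 trips, 53 stops and then 39 riders, 76 trips, 72 stops.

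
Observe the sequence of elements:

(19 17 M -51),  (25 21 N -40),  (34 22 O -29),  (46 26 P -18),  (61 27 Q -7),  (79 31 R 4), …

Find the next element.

(100 32 S 15)

First component: differences are 6, 9, 12, … (increasing by 3 each time), so 19, 25, 34, 46, 61, 79 → 100.
Second component goes 17, 21, 22, 26, 27, 31 → 32 (alternating steps +4, +1, +4, +1, …).
Letter — letters move forward 1 place in the alphabet: M, N, O, P, Q, R → S.
Fourth component: +11 each step, so -51, -40, -29, -18, -7, 4 → 15.
Putting it together: (100 32 S 15).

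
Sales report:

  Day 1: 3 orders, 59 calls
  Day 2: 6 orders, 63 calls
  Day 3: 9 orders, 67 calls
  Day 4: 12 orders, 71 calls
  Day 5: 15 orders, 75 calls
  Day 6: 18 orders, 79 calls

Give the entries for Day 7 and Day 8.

Orders: 3, 6, 9, 12, 15, 18 → 21 → 24 (+3 each step).
Calls: +4 each step; 59, 63, 67, 71, 75, 79 → 83 → 87.
So the next two lines are 21 orders, 83 calls and 24 orders, 87 calls.

21 orders, 83 calls; 24 orders, 87 calls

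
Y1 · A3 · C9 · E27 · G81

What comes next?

Letter: letters move forward 2 places in the alphabet, wrapping Z→A, so Y, A, C, E, G → I.
Second component: 1, 3, 9, 27, 81 → 243 (×3 each step).
Putting it together: I243.

I243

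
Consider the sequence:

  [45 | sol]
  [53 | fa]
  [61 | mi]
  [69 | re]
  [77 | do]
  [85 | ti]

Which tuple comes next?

First part — +8 each step: 45, 53, 61, 69, 77, 85 → 93.
Note goes sol, fa, mi, re, do, ti → la (runs backward through the solfège scale do→ti).
So the next tuple is [93 | la].

[93 | la]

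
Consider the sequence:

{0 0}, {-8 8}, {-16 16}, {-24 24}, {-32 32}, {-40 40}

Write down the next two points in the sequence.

First part: −8 each step; 0, -8, -16, -24, -32, -40 → -48 → -56.
Second part: 0, 8, 16, 24, 32, 40 → 48 → 56 (always the negative of the first part).
Putting the parts together: {-48 48} and then {-56 56}.

{-48 48}, {-56 56}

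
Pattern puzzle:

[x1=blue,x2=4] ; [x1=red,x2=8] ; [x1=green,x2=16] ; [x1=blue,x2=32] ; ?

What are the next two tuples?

[x1=red,x2=64], [x1=green,x2=128]

X1 — repeats blue → red → green: blue, red, green, blue → red → green.
X2: ×2 each step; 4, 8, 16, 32 → 64 → 128.
Putting the parts together: [x1=red,x2=64] and then [x1=green,x2=128].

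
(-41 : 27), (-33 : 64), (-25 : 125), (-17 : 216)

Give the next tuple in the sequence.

First part: -41, -33, -25, -17 → -9 (+8 each step).
Second part — perfect cubes: 3³, 4³, 5³, …: 27, 64, 125, 216 → 343.
Combining the parts gives (-9 : 343).

(-9 : 343)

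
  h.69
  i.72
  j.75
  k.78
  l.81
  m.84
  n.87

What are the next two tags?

o.90, p.93

For the letter, letters move forward 1 place in the alphabet: h, i, j, k, l, m, n → o → p.
For the second component, +3 each step: 69, 72, 75, 78, 81, 84, 87 → 90 → 93.
So the next two tags are o.90 and p.93.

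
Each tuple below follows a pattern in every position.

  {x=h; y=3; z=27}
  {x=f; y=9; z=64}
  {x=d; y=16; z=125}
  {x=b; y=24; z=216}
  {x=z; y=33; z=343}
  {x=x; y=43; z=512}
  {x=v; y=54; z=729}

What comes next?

X — letters move back 2 places in the alphabet, wrapping A→Z: h, f, d, b, z, x, v → t.
For the y, differences are 6, 7, 8, … (increasing by 1 each time): 3, 9, 16, 24, 33, 43, 54 → 66.
Z — perfect cubes: 3³, 4³, 5³, …: 27, 64, 125, 216, 343, 512, 729 → 1000.
So the next tuple is {x=t; y=66; z=1000}.

{x=t; y=66; z=1000}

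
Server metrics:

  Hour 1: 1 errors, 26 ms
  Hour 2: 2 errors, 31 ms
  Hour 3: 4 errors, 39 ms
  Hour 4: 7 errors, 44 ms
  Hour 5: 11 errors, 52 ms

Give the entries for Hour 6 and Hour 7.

16 errors, 57 ms; 22 errors, 65 ms

Errors: differences are 1, 2, 3, … (increasing by 1 each time), so 1, 2, 4, 7, 11 → 16 → 22.
Ms goes 26, 31, 39, 44, 52 → 57 → 65 (alternating steps +5, +8, +5, +8, …).
Putting the parts together: 16 errors, 57 ms and then 22 errors, 65 ms.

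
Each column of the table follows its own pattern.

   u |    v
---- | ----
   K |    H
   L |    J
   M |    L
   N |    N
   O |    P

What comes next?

Column u: letters move forward 1 place in the alphabet; K, L, M, N, O → P.
Column v goes H, J, L, N, P → R (letters move forward 2 places in the alphabet).
So the next line is P  R.

P  R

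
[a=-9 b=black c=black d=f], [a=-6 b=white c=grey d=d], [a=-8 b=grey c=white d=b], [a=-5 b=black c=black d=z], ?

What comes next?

[a=-7 b=white c=grey d=x]

For the a, alternating steps +3, −2, +3, −2, …: -9, -6, -8, -5 → -7.
B goes black, white, grey, black → white (repeats black → white → grey).
C goes black, grey, white, black → grey (repeats black → grey → white).
D: f, d, b, z → x (letters move back 2 places in the alphabet, wrapping A→Z).
Putting it together: [a=-7 b=white c=grey d=x].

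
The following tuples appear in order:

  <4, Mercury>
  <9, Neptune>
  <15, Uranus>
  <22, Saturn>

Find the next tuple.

<30, Jupiter>

For the first component, differences are 5, 6, 7, … (increasing by 1 each time): 4, 9, 15, 22 → 30.
Planet: Mercury, Neptune, Uranus, Saturn → Jupiter (runs backward through the planets Mercury→Neptune).
Putting it together: <30, Jupiter>.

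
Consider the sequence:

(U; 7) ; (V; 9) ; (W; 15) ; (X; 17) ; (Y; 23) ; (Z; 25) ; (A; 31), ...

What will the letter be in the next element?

Letter: U, V, W, X, Y, Z, A → B (letters move forward 1 place in the alphabet, wrapping Z→A).

B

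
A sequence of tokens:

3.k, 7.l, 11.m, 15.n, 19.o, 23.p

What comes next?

First component — +4 each step: 3, 7, 11, 15, 19, 23 → 27.
Letter — letters move forward 1 place in the alphabet: k, l, m, n, o, p → q.
So the next token is 27.q.

27.q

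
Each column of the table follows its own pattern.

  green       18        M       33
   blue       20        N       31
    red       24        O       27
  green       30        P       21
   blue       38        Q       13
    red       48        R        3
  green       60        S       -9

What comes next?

blue  74  T  -23

Colour: green, blue, red, green, blue, red, green → blue (repeats green → blue → red).
For the second component, differences are 2, 4, 6, … (increasing by 2 each time): 18, 20, 24, 30, 38, 48, 60 → 74.
Letter: letters move forward 1 place in the alphabet, so M, N, O, P, Q, R, S → T.
Fourth component goes 33, 31, 27, 21, 13, 3, -9 → -23 (together with the second component always sums to 51).
So the next line is blue  74  T  -23.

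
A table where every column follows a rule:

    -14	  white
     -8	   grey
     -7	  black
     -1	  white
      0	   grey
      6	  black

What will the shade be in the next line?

Shade: repeats white → grey → black; white, grey, black, white, grey, black → white.

white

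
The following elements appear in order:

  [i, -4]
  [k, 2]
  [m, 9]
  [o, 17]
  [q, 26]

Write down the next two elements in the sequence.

[s, 36], [u, 47]

Letter: letters move forward 2 places in the alphabet; i, k, m, o, q → s → u.
Second part: -4, 2, 9, 17, 26 → 36 → 47 (differences are 6, 7, 8, … (increasing by 1 each time)).
Putting the parts together: [s, 36] and then [u, 47].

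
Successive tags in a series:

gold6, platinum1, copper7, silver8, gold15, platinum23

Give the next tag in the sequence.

Metal: repeats gold → platinum → copper → silver, so gold, platinum, copper, silver, gold, platinum → copper.
For the second component, each term is the sum of the two before it: 6, 1, 7, 8, 15, 23 → 38.
Combining the parts gives copper38.

copper38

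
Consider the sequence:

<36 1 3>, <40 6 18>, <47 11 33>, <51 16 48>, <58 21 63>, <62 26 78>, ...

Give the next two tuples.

<69 31 93>, <73 36 108>

First value: alternating steps +4, +7, +4, +7, …; 36, 40, 47, 51, 58, 62 → 69 → 73.
Second value: +5 each step; 1, 6, 11, 16, 21, 26 → 31 → 36.
For the third value, always 3 × the second value: 3, 18, 33, 48, 63, 78 → 93 → 108.
Putting the parts together: <69 31 93> and then <73 36 108>.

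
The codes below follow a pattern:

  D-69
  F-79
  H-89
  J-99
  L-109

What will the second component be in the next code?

119

For the second component, +10 each step: 69, 79, 89, 99, 109 → 119.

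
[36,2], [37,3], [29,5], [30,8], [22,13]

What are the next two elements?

For the first value, alternating steps +1, −8, +1, −8, …: 36, 37, 29, 30, 22 → 23 → 15.
Second value goes 2, 3, 5, 8, 13 → 21 → 34 (each term is the sum of the two before it).
So the next two elements are [23,21] and [15,34].

[23,21], [15,34]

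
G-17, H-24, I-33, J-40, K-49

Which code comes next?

L-56

For the letter, letters move forward 1 place in the alphabet: G, H, I, J, K → L.
Second component: alternating steps +7, +9, +7, +9, …; 17, 24, 33, 40, 49 → 56.
So the next code is L-56.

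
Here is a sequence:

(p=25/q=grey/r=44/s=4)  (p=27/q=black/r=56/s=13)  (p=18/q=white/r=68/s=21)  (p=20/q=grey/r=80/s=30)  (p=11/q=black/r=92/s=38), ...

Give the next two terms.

P: 25, 27, 18, 20, 11 → 13 → 4 (alternating steps +2, −9, +2, −9, …).
Q — repeats grey → black → white: grey, black, white, grey, black → white → grey.
R — +12 each step: 44, 56, 68, 80, 92 → 104 → 116.
S — alternating steps +9, +8, +9, +8, …: 4, 13, 21, 30, 38 → 47 → 55.
So the next two terms are (p=13/q=white/r=104/s=47) and (p=4/q=grey/r=116/s=55).

(p=13/q=white/r=104/s=47), (p=4/q=grey/r=116/s=55)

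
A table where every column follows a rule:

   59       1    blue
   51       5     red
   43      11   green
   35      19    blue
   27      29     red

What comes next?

19  41  green

First component: −8 each step, so 59, 51, 43, 35, 27 → 19.
Second component — differences are 4, 6, 8, … (increasing by 2 each time): 1, 5, 11, 19, 29 → 41.
Colour: repeats blue → red → green; blue, red, green, blue, red → green.
So the next line is 19  41  green.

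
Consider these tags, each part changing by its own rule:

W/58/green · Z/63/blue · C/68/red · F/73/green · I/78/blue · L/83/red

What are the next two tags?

O/88/green, R/93/blue

Letter: W, Z, C, F, I, L → O → R (letters move forward 3 places in the alphabet, wrapping Z→A).
Second component: +5 each step; 58, 63, 68, 73, 78, 83 → 88 → 93.
For the colour, repeats green → blue → red: green, blue, red, green, blue, red → green → blue.
So the next two tags are O/88/green and R/93/blue.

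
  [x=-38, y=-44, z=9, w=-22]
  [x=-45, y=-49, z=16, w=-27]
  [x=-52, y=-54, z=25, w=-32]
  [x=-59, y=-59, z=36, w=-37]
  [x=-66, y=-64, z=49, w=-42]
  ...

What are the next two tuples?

X goes -38, -45, -52, -59, -66 → -73 → -80 (−7 each step).
Y: −5 each step; -44, -49, -54, -59, -64 → -69 → -74.
Z: perfect squares: 3², 4², 5², …; 9, 16, 25, 36, 49 → 64 → 81.
W: -22, -27, -32, -37, -42 → -47 → -52 (−5 each step).
Putting the parts together: [x=-73, y=-69, z=64, w=-47] and then [x=-80, y=-74, z=81, w=-52].

[x=-73, y=-69, z=64, w=-47], [x=-80, y=-74, z=81, w=-52]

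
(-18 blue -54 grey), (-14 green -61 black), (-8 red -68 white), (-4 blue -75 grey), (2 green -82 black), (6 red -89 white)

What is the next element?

(12 blue -96 grey)

For the first coordinate, alternating steps +4, +6, +4, +6, …: -18, -14, -8, -4, 2, 6 → 12.
Colour — repeats blue → green → red: blue, green, red, blue, green, red → blue.
For the third coordinate, −7 each step: -54, -61, -68, -75, -82, -89 → -96.
Shade goes grey, black, white, grey, black, white → grey (repeats grey → black → white).
Putting it together: (12 blue -96 grey).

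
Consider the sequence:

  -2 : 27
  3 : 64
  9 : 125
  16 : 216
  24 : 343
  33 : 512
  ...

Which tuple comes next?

For the first value, differences are 5, 6, 7, … (increasing by 1 each time): -2, 3, 9, 16, 24, 33 → 43.
Second value goes 27, 64, 125, 216, 343, 512 → 729 (perfect cubes: 3³, 4³, 5³, …).
So the next tuple is 43 : 729.

43 : 729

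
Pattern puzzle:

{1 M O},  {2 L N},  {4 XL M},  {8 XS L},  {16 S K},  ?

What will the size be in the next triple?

M

Size: M, L, XL, XS, S → M (runs through clothing sizes XS→XL).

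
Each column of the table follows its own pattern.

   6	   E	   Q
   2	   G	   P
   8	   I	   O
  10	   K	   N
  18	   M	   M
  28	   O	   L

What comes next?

46  Q  K

For the first component, each term is the sum of the two before it: 6, 2, 8, 10, 18, 28 → 46.
First letter: E, G, I, K, M, O → Q (letters move forward 2 places in the alphabet).
Second letter — letters move back 1 place in the alphabet: Q, P, O, N, M, L → K.
Combining the parts gives 46  Q  K.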